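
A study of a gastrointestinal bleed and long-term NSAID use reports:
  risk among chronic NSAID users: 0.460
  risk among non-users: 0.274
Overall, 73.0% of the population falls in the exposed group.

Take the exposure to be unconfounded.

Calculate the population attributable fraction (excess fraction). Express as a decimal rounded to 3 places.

Let p₁ = 0.46, p₀ = 0.274.
Overall risk P(Y=1) = π·p₁ + (1−π)·p₀ = 0.73×0.46 + 0.27×0.274 = 0.40978.
Under exogeneity, PAF = [P(Y=1) − p₀] / P(Y=1).
PAF = (0.40978 − 0.274) / 0.40978 ≈ 0.3313

PAF ≈ 0.331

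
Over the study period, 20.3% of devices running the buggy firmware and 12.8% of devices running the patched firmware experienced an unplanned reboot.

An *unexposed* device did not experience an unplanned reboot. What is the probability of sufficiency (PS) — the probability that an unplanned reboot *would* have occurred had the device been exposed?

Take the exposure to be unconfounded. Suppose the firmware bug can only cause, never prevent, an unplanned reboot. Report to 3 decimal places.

p₁ = 0.203, p₀ = 0.128.
Under exogeneity and monotonicity, PS = (p₁ − p₀) / (1 − p₀).
PS = (0.203 − 0.128) / (1 − 0.128) = 0.075 / 0.872 ≈ 0.0860

PS ≈ 0.086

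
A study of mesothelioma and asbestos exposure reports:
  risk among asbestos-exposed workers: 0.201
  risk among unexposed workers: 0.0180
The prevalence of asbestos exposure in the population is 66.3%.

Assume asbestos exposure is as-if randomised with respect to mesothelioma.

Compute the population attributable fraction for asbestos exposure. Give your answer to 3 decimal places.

PAF ≈ 0.871

Let p₁ = 0.201, p₀ = 0.018.
Overall risk P(Y=1) = π·p₁ + (1−π)·p₀ = 0.663×0.201 + 0.337×0.018 = 0.13933.
Under exogeneity, PAF = [P(Y=1) − p₀] / P(Y=1).
PAF = (0.13933 − 0.018) / 0.13933 ≈ 0.8708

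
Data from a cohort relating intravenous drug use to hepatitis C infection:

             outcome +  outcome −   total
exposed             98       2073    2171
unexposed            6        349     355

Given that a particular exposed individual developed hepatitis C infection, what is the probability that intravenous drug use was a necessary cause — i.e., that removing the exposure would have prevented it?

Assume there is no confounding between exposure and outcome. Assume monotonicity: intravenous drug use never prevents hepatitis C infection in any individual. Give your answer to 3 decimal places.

PN ≈ 0.626

p₁ = P(outcome | exposed) = 98/2171 = 0.04514
p₀ = P(outcome | unexposed) = 6/355 = 0.016901
Under exogeneity and monotonicity, PN = (p₁ − p₀) / p₁.
PN = (0.04514 − 0.016901) / 0.04514 = 0.028239 / 0.04514 ≈ 0.6256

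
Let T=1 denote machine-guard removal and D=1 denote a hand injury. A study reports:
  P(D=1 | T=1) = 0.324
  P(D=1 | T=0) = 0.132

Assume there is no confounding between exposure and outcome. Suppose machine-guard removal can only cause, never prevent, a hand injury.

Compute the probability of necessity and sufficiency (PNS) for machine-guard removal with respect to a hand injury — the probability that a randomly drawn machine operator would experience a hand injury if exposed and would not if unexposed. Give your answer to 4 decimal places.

PNS ≈ 0.1920

Let p₁ = 0.324, p₀ = 0.132.
Under exogeneity and monotonicity, PNS = p₁ − p₀.
PNS = 0.324 − 0.132 = 0.192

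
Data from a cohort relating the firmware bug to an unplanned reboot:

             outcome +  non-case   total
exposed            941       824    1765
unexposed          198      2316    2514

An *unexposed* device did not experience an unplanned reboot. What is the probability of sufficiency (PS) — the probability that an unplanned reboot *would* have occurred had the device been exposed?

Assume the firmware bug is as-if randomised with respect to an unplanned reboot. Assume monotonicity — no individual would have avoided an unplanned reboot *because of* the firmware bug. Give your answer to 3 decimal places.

PS ≈ 0.493

p₁ = P(outcome | exposed) = 941/1765 = 0.53314
p₀ = P(outcome | unexposed) = 198/2514 = 0.078759
Under exogeneity and monotonicity, PS = (p₁ − p₀)/(1 − p₀).
PS = (0.53314 − 0.078759) / 0.92124 ≈ 0.4932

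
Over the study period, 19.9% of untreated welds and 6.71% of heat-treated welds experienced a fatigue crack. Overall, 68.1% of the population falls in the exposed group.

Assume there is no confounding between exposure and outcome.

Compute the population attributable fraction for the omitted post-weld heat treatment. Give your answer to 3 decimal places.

p₁ = 0.199, p₀ = 0.0671.
Overall risk P(Y=1) = π·p₁ + (1−π)·p₀ = 0.681×0.199 + 0.319×0.0671 = 0.15692.
Under exogeneity, PAF = [P(Y=1) − p₀] / P(Y=1).
PAF = (0.15692 − 0.0671) / 0.15692 ≈ 0.5724

PAF ≈ 0.572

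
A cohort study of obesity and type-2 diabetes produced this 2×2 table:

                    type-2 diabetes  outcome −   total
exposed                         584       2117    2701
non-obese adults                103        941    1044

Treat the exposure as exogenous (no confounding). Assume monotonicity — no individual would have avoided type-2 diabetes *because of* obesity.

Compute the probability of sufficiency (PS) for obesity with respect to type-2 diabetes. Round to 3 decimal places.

p₁ = P(outcome | exposed) = 584/2701 = 0.21622
p₀ = P(outcome | unexposed) = 103/1044 = 0.098659
Under exogeneity and monotonicity, PS = (p₁ − p₀)/(1 − p₀).
PS = (0.21622 − 0.098659) / 0.90134 ≈ 0.1304

PS ≈ 0.130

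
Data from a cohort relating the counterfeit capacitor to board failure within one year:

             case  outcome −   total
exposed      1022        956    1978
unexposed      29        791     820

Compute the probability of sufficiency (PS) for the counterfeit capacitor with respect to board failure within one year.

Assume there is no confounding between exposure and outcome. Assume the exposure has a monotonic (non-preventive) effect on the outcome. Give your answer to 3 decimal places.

p₁ = P(outcome | exposed) = 1022/1978 = 0.51668
p₀ = P(outcome | unexposed) = 29/820 = 0.035366
Under exogeneity and monotonicity, PS = (p₁ − p₀)/(1 − p₀).
PS = (0.51668 − 0.035366) / 0.96463 ≈ 0.4990

PS ≈ 0.499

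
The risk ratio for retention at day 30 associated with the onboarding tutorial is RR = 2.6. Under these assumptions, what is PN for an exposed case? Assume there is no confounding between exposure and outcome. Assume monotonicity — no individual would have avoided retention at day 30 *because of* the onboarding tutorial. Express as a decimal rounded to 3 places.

Under exogeneity and monotonicity, PN = (RR − 1) / RR = 1 − 1/RR.
PN = (2.6 − 1) / 2.6 = 1.6 / 2.6 ≈ 0.6154

PN ≈ 0.615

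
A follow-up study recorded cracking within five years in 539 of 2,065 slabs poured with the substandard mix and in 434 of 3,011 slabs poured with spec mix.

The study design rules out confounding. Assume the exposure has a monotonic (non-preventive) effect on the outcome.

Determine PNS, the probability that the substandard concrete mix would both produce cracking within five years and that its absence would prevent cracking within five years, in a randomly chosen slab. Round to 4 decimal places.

PNS ≈ 0.1169

p₁ = P(outcome | exposed) = 539/2065 = 0.26102
p₀ = P(outcome | unexposed) = 434/3011 = 0.14414
Under exogeneity and monotonicity, PNS = p₁ − p₀.
PNS = 0.26102 − 0.14414 = 0.11688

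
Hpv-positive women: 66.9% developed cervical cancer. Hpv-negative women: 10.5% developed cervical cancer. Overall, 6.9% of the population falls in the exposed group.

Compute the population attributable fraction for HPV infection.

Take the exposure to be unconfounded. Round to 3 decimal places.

PAF ≈ 0.270

p₁ = 0.669, p₀ = 0.105.
Overall risk P(Y=1) = π·p₁ + (1−π)·p₀ = 0.069×0.669 + 0.931×0.105 = 0.14392.
Under exogeneity, PAF = [P(Y=1) − p₀] / P(Y=1).
PAF = (0.14392 − 0.105) / 0.14392 ≈ 0.2704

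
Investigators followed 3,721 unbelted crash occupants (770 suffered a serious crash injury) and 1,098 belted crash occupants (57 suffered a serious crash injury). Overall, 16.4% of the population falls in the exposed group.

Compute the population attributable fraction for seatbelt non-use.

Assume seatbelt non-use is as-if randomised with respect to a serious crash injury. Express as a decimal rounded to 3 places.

PAF ≈ 0.329

p₁ = P(outcome | exposed) = 770/3721 = 0.20693
p₀ = P(outcome | unexposed) = 57/1098 = 0.051913
Overall risk P(Y=1) = π·p₁ + (1−π)·p₀ = 0.164×0.20693 + 0.836×0.051913 = 0.077336.
Under exogeneity, PAF = [P(Y=1) − p₀] / P(Y=1).
PAF = (0.077336 − 0.051913) / 0.077336 ≈ 0.3287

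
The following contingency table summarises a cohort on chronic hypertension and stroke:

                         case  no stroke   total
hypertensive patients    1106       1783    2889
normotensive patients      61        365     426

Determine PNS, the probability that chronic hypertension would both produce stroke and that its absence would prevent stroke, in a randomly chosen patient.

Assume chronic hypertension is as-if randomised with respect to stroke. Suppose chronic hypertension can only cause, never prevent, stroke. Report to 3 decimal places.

PNS ≈ 0.240

p₁ = P(outcome | exposed) = 1106/2889 = 0.38283
p₀ = P(outcome | unexposed) = 61/426 = 0.14319
Under exogeneity and monotonicity, PNS = p₁ − p₀.
PNS = 0.38283 − 0.14319 = 0.23964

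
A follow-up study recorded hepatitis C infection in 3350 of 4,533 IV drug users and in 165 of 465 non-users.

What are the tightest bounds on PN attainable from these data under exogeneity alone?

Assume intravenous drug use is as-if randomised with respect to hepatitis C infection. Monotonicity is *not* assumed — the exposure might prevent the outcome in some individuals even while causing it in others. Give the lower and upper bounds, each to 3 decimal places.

p₁ = P(outcome | exposed) = 3350/4533 = 0.73902
p₀ = P(outcome | unexposed) = 165/465 = 0.35484
Under exogeneity alone the bounds on PN are max{0,(p₁−p₀)/p₁} ≤ PN ≤ min{1,(1−p₀)/p₁}.
  lower = (p₁ − p₀)/p₁ = 0.38419 / 0.73902 ≈ 0.5199
  upper = min{1, (1 − p₀)/p₁} = 0.64516 / 0.73902 ≈ 0.8730

0.520 ≤ PN ≤ 0.873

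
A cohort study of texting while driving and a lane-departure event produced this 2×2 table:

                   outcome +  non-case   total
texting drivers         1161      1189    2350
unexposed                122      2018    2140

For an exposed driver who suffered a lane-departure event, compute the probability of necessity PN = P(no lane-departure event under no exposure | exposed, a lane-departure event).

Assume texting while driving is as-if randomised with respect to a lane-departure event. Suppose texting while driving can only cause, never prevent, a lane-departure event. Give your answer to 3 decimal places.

p₁ = P(outcome | exposed) = 1161/2350 = 0.49404
p₀ = P(outcome | unexposed) = 122/2140 = 0.057009
Under exogeneity and monotonicity, PN = (p₁ − p₀) / p₁.
PN = (0.49404 − 0.057009) / 0.49404 = 0.43703 / 0.49404 ≈ 0.8846

PN ≈ 0.885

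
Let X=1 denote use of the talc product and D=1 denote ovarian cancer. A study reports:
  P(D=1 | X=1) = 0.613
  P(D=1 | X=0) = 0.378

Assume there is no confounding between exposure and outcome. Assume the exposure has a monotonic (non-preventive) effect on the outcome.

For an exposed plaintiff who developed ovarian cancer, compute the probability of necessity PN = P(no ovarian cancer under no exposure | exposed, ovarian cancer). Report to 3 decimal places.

PN ≈ 0.383

Let p₁ = 0.613, p₀ = 0.378.
Under exogeneity and monotonicity, PN = (p₁ − p₀) / p₁.
PN = (0.613 − 0.378) / 0.613 = 0.235 / 0.613 ≈ 0.3834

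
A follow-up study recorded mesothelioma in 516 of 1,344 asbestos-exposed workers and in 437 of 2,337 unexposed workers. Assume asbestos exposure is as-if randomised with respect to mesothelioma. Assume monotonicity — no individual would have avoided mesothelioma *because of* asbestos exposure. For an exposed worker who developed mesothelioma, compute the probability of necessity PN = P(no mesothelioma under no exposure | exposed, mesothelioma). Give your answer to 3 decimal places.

p₁ = P(outcome | exposed) = 516/1344 = 0.38393
p₀ = P(outcome | unexposed) = 437/2337 = 0.18699
Under exogeneity and monotonicity, PN = (p₁ − p₀) / p₁.
PN = (0.38393 − 0.18699) / 0.38393 = 0.19694 / 0.38393 ≈ 0.5130

PN ≈ 0.513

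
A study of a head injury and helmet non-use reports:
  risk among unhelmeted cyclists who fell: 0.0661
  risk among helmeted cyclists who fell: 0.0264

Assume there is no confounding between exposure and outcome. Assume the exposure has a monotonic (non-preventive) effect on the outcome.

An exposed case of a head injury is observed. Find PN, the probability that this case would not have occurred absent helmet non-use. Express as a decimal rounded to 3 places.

Let p₁ = 0.0661, p₀ = 0.0264.
Under exogeneity and monotonicity, PN = (p₁ − p₀) / p₁.
PN = (0.0661 − 0.0264) / 0.0661 = 0.0397 / 0.0661 ≈ 0.6006

PN ≈ 0.601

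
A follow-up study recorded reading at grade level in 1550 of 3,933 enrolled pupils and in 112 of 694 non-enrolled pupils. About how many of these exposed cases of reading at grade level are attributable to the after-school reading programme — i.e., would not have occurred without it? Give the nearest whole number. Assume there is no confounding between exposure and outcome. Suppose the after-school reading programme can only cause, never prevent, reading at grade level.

about 915 cases

p₁ = P(outcome | exposed) = 1550/3933 = 0.3941
p₀ = P(outcome | unexposed) = 112/694 = 0.16138
PN = (p₁ − p₀)/p₁ = (0.3941 − 0.16138) / 0.3941 ≈ 0.59050.
Attributable cases ≈ PN × (exposed cases) = 0.59050 × 1550 ≈ 915.28.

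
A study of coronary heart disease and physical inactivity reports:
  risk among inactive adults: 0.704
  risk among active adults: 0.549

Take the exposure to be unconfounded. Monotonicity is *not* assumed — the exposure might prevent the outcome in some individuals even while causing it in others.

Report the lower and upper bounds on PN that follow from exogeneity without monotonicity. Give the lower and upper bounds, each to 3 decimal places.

0.220 ≤ PN ≤ 0.641

Let p₁ = 0.704, p₀ = 0.549.
Under exogeneity alone the bounds on PN are max{0,(p₁−p₀)/p₁} ≤ PN ≤ min{1,(1−p₀)/p₁}.
  lower = (p₁ − p₀)/p₁ = 0.155 / 0.704 ≈ 0.2202
  upper = min{1, (1 − p₀)/p₁} = 0.451 / 0.704 ≈ 0.6406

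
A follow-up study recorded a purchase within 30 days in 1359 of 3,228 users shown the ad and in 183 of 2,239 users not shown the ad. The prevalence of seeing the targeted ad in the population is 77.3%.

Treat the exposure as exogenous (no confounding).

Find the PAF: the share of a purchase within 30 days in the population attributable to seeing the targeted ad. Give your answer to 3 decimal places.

p₁ = P(outcome | exposed) = 1359/3228 = 0.421
p₀ = P(outcome | unexposed) = 183/2239 = 0.081733
Overall risk P(Y=1) = π·p₁ + (1−π)·p₀ = 0.773×0.421 + 0.227×0.081733 = 0.34399.
Under exogeneity, PAF = [P(Y=1) − p₀] / P(Y=1).
PAF = (0.34399 − 0.081733) / 0.34399 ≈ 0.7624

PAF ≈ 0.762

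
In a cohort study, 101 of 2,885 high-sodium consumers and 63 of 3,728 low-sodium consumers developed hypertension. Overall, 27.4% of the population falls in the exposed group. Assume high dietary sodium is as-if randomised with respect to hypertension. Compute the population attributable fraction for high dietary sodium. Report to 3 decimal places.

p₁ = P(outcome | exposed) = 101/2885 = 0.035009
p₀ = P(outcome | unexposed) = 63/3728 = 0.016899
Overall risk P(Y=1) = π·p₁ + (1−π)·p₀ = 0.274×0.035009 + 0.726×0.016899 = 0.021861.
Under exogeneity, PAF = [P(Y=1) − p₀] / P(Y=1).
PAF = (0.021861 − 0.016899) / 0.021861 ≈ 0.2270

PAF ≈ 0.227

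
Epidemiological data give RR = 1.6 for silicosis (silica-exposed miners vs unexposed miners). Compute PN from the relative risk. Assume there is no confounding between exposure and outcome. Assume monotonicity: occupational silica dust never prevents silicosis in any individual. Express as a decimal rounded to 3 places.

PN ≈ 0.375

Under exogeneity and monotonicity, PN = (RR − 1) / RR = 1 − 1/RR.
PN = (1.6 − 1) / 1.6 = 0.6 / 1.6 ≈ 0.3750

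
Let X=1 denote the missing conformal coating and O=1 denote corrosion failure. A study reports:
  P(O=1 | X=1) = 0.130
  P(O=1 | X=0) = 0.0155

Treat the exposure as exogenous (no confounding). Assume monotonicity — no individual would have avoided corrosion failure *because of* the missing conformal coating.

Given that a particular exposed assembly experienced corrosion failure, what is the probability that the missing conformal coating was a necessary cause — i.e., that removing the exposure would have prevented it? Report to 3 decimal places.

PN ≈ 0.881

Let p₁ = 0.13, p₀ = 0.0155.
Under exogeneity and monotonicity, PN = (p₁ − p₀) / p₁.
PN = (0.13 − 0.0155) / 0.13 = 0.1145 / 0.13 ≈ 0.8808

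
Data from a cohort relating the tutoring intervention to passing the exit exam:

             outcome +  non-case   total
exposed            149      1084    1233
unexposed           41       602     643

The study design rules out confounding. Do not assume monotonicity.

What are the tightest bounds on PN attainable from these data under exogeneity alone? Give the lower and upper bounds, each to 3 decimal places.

p₁ = P(outcome | exposed) = 149/1233 = 0.12084
p₀ = P(outcome | unexposed) = 41/643 = 0.063764
Under exogeneity alone the bounds on PN are max{0,(p₁−p₀)/p₁} ≤ PN ≤ min{1,(1−p₀)/p₁}.
  lower = (p₁ − p₀)/p₁ = 0.05708 / 0.12084 ≈ 0.4723
  upper = min{1, (1 − p₀)/p₁} = 0.93624 / 0.12084 ≈ 7.7475 → capped at 1

0.472 ≤ PN ≤ 1.000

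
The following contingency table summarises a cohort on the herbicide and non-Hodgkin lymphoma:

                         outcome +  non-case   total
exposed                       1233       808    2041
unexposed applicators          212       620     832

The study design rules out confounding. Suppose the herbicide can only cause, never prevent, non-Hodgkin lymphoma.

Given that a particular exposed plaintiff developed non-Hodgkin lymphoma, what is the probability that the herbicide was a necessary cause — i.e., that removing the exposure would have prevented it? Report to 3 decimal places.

PN ≈ 0.578

p₁ = P(outcome | exposed) = 1233/2041 = 0.60412
p₀ = P(outcome | unexposed) = 212/832 = 0.25481
Under exogeneity and monotonicity, PN = (p₁ − p₀) / p₁.
PN = (0.60412 − 0.25481) / 0.60412 = 0.34931 / 0.60412 ≈ 0.5782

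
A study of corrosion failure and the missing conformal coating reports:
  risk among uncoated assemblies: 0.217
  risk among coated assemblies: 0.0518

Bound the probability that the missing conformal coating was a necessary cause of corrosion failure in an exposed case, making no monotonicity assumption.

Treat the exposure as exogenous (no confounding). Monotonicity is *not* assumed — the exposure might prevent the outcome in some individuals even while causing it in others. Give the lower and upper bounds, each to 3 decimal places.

Let p₁ = 0.217, p₀ = 0.0518.
Under exogeneity alone the bounds on PN are max{0,(p₁−p₀)/p₁} ≤ PN ≤ min{1,(1−p₀)/p₁}.
  lower = (p₁ − p₀)/p₁ = 0.1652 / 0.217 ≈ 0.7613
  upper = min{1, (1 − p₀)/p₁} = 0.9482 / 0.217 ≈ 4.3696 → capped at 1

0.761 ≤ PN ≤ 1.000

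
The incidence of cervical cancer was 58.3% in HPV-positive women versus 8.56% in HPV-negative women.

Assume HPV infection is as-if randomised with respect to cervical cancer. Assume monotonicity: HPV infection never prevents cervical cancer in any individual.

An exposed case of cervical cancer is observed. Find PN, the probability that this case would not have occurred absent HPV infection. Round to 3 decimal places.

p₁ = 0.583, p₀ = 0.0856.
Under exogeneity and monotonicity, PN = (p₁ − p₀) / p₁.
PN = (0.583 − 0.0856) / 0.583 = 0.4974 / 0.583 ≈ 0.8532

PN ≈ 0.853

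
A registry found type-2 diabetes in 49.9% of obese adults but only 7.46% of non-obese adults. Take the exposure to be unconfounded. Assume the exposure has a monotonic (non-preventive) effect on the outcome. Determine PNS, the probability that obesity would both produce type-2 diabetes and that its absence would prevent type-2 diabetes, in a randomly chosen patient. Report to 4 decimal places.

p₁ = 0.499, p₀ = 0.0746.
Under exogeneity and monotonicity, PNS = p₁ − p₀.
PNS = 0.499 − 0.0746 = 0.4244

PNS ≈ 0.4244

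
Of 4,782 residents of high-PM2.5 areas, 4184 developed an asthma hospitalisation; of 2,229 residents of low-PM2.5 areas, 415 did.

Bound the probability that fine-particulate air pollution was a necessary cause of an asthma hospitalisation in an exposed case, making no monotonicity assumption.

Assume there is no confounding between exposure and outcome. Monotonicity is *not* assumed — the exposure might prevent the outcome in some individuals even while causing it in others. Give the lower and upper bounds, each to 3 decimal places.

0.787 ≤ PN ≤ 0.930

p₁ = P(outcome | exposed) = 4184/4782 = 0.87495
p₀ = P(outcome | unexposed) = 415/2229 = 0.18618
Under exogeneity alone the bounds on PN are max{0,(p₁−p₀)/p₁} ≤ PN ≤ min{1,(1−p₀)/p₁}.
  lower = (p₁ − p₀)/p₁ = 0.68877 / 0.87495 ≈ 0.7872
  upper = min{1, (1 − p₀)/p₁} = 0.81382 / 0.87495 ≈ 0.9301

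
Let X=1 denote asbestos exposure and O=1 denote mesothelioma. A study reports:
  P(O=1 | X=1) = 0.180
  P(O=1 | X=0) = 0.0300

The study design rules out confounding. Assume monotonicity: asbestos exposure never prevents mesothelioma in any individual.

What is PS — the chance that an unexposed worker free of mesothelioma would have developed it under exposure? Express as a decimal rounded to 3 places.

Let p₁ = 0.18, p₀ = 0.03.
Under exogeneity and monotonicity, PS = (p₁ − p₀) / (1 − p₀).
PS = (0.18 − 0.03) / (1 − 0.03) = 0.15 / 0.97 ≈ 0.1546

PS ≈ 0.155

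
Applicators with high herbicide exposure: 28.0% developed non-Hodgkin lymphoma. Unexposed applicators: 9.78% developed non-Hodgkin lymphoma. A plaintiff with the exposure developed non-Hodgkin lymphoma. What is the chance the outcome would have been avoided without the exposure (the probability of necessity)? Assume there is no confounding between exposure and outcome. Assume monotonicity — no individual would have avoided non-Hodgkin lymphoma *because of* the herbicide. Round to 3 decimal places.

p₁ = 0.28, p₀ = 0.0978.
Under exogeneity and monotonicity, PN = (p₁ − p₀) / p₁.
PN = (0.28 − 0.0978) / 0.28 = 0.1822 / 0.28 ≈ 0.6507

PN ≈ 0.651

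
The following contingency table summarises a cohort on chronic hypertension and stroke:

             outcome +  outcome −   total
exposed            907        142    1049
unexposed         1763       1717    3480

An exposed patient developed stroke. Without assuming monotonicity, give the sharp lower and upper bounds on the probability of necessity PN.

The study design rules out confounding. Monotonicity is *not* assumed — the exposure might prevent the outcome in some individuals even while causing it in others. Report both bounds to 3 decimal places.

p₁ = P(outcome | exposed) = 907/1049 = 0.86463
p₀ = P(outcome | unexposed) = 1763/3480 = 0.50661
Under exogeneity alone the bounds on PN are max{0,(p₁−p₀)/p₁} ≤ PN ≤ min{1,(1−p₀)/p₁}.
  lower = (p₁ − p₀)/p₁ = 0.35802 / 0.86463 ≈ 0.4141
  upper = min{1, (1 − p₀)/p₁} = 0.49339 / 0.86463 ≈ 0.5706

0.414 ≤ PN ≤ 0.571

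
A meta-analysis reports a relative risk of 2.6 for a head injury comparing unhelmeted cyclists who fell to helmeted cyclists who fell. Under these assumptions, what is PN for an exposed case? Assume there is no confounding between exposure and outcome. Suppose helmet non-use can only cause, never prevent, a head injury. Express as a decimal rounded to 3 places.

PN ≈ 0.615

Under exogeneity and monotonicity, PN = (RR − 1) / RR = 1 − 1/RR.
PN = (2.6 − 1) / 2.6 = 1.6 / 2.6 ≈ 0.6154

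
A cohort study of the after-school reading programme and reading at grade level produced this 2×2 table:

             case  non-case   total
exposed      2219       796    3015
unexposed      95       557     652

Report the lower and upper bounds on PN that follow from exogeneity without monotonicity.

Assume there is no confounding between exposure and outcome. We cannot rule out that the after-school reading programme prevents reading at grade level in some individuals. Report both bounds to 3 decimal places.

0.802 ≤ PN ≤ 1.000

p₁ = P(outcome | exposed) = 2219/3015 = 0.73599
p₀ = P(outcome | unexposed) = 95/652 = 0.14571
Under exogeneity alone the bounds on PN are max{0,(p₁−p₀)/p₁} ≤ PN ≤ min{1,(1−p₀)/p₁}.
  lower = (p₁ − p₀)/p₁ = 0.59028 / 0.73599 ≈ 0.8020
  upper = min{1, (1 − p₀)/p₁} = 0.85429 / 0.73599 ≈ 1.1607 → capped at 1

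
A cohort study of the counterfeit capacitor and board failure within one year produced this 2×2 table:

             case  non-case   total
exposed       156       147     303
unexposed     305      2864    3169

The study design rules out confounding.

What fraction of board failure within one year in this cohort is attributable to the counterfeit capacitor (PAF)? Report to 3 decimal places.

p₁ = P(outcome | exposed) = 156/303 = 0.51485
p₀ = P(outcome | unexposed) = 305/3169 = 0.096245
Exposure prevalence π = 303/3472 = 0.08727; overall risk P(Y=1) = 0.13278.
Under exogeneity, PAF = [P(Y=1) − p₀]/P(Y=1).
PAF = (0.13278 − 0.096245) / 0.13278 ≈ 0.2751

PAF ≈ 0.275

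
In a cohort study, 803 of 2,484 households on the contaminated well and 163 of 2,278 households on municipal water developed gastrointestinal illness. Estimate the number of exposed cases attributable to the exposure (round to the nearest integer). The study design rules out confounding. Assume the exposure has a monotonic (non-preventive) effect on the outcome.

about 625 cases

p₁ = P(outcome | exposed) = 803/2484 = 0.32327
p₀ = P(outcome | unexposed) = 163/2278 = 0.071554
PN = (p₁ − p₀)/p₁ = (0.32327 − 0.071554) / 0.32327 ≈ 0.77865.
Attributable cases ≈ PN × (exposed cases) = 0.77865 × 803 ≈ 625.26.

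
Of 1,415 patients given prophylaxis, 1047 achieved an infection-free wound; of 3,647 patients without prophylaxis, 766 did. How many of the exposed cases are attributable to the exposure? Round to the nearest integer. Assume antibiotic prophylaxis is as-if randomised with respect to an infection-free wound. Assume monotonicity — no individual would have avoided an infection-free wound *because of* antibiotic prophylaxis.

about 750 cases

p₁ = P(outcome | exposed) = 1047/1415 = 0.73993
p₀ = P(outcome | unexposed) = 766/3647 = 0.21004
PN = (p₁ − p₀)/p₁ = (0.73993 − 0.21004) / 0.73993 ≈ 0.71614.
Attributable cases ≈ PN × (exposed cases) = 0.71614 × 1047 ≈ 749.80.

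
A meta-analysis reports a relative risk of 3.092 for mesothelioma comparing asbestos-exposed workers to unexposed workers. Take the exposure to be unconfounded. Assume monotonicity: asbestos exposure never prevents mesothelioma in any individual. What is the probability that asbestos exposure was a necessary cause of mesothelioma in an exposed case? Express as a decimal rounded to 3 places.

Under exogeneity and monotonicity, PN = (RR − 1) / RR = 1 − 1/RR.
PN = (3.092 − 1) / 3.092 = 2.092 / 3.092 ≈ 0.6766

PN ≈ 0.677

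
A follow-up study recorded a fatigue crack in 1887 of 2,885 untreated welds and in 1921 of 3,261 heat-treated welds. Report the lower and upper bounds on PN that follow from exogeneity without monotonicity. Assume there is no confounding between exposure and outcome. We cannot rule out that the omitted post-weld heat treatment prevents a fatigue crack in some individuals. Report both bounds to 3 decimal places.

p₁ = P(outcome | exposed) = 1887/2885 = 0.65407
p₀ = P(outcome | unexposed) = 1921/3261 = 0.58908
Under exogeneity alone the bounds on PN are max{0,(p₁−p₀)/p₁} ≤ PN ≤ min{1,(1−p₀)/p₁}.
  lower = (p₁ − p₀)/p₁ = 0.06499 / 0.65407 ≈ 0.0994
  upper = min{1, (1 − p₀)/p₁} = 0.41092 / 0.65407 ≈ 0.6282

0.099 ≤ PN ≤ 0.628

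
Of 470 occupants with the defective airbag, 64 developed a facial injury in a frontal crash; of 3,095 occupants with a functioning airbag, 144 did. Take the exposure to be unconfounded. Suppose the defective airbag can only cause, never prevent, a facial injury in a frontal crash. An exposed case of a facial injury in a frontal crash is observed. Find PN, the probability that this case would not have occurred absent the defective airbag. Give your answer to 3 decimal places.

PN ≈ 0.658

p₁ = P(outcome | exposed) = 64/470 = 0.13617
p₀ = P(outcome | unexposed) = 144/3095 = 0.046527
Under exogeneity and monotonicity, PN = (p₁ − p₀) / p₁.
PN = (0.13617 − 0.046527) / 0.13617 = 0.089644 / 0.13617 ≈ 0.6583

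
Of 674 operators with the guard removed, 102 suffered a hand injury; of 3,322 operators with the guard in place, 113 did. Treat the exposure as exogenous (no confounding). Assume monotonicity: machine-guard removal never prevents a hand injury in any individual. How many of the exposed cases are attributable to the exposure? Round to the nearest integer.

p₁ = P(outcome | exposed) = 102/674 = 0.15134
p₀ = P(outcome | unexposed) = 113/3322 = 0.034016
PN = (p₁ − p₀)/p₁ = (0.15134 − 0.034016) / 0.15134 ≈ 0.77523.
Attributable cases ≈ PN × (exposed cases) = 0.77523 × 102 ≈ 79.07.

about 79 cases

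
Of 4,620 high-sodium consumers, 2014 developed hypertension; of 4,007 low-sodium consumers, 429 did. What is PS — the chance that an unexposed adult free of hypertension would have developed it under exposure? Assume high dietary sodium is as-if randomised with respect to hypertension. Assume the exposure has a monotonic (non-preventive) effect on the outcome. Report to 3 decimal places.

PS ≈ 0.368

p₁ = P(outcome | exposed) = 2014/4620 = 0.43593
p₀ = P(outcome | unexposed) = 429/4007 = 0.10706
Under exogeneity and monotonicity, PS = (p₁ − p₀) / (1 − p₀).
PS = (0.43593 − 0.10706) / (1 − 0.10706) = 0.32887 / 0.89294 ≈ 0.3683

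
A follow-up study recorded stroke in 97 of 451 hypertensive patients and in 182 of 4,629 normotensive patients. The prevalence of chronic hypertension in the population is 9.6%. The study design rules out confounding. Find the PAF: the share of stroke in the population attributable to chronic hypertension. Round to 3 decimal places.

PAF ≈ 0.300

p₁ = P(outcome | exposed) = 97/451 = 0.21508
p₀ = P(outcome | unexposed) = 182/4629 = 0.039317
Overall risk P(Y=1) = π·p₁ + (1−π)·p₀ = 0.096×0.21508 + 0.904×0.039317 = 0.05619.
Under exogeneity, PAF = [P(Y=1) − p₀] / P(Y=1).
PAF = (0.05619 − 0.039317) / 0.05619 ≈ 0.3003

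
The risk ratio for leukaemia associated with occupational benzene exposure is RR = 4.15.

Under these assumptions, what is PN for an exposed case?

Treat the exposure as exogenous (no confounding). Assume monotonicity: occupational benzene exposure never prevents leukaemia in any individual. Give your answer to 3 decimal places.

Under exogeneity and monotonicity, PN = (RR − 1) / RR = 1 − 1/RR.
PN = (4.15 − 1) / 4.15 = 3.15 / 4.15 ≈ 0.7590

PN ≈ 0.759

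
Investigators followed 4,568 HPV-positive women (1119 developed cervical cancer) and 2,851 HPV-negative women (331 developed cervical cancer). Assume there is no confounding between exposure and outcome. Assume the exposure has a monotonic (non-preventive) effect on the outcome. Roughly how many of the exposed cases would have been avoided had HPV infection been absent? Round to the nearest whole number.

p₁ = P(outcome | exposed) = 1119/4568 = 0.24496
p₀ = P(outcome | unexposed) = 331/2851 = 0.1161
PN = (p₁ − p₀)/p₁ = (0.24496 − 0.1161) / 0.24496 ≈ 0.52606.
Attributable cases ≈ PN × (exposed cases) = 0.52606 × 1119 ≈ 588.66.

about 589 cases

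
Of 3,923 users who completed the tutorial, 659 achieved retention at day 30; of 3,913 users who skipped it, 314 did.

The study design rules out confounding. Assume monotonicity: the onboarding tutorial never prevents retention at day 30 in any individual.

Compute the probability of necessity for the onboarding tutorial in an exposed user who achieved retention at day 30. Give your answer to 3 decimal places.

p₁ = P(outcome | exposed) = 659/3923 = 0.16798
p₀ = P(outcome | unexposed) = 314/3913 = 0.080245
Under exogeneity and monotonicity, PN = (p₁ − p₀) / p₁.
PN = (0.16798 − 0.080245) / 0.16798 = 0.087738 / 0.16798 ≈ 0.5223

PN ≈ 0.522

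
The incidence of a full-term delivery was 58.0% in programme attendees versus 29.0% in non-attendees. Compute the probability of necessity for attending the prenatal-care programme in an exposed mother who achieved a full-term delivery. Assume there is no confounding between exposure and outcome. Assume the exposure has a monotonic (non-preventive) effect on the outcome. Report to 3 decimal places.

p₁ = 0.58, p₀ = 0.29.
Under exogeneity and monotonicity, PN = (p₁ − p₀) / p₁.
PN = (0.58 − 0.29) / 0.58 = 0.29 / 0.58 ≈ 0.5000

PN ≈ 0.500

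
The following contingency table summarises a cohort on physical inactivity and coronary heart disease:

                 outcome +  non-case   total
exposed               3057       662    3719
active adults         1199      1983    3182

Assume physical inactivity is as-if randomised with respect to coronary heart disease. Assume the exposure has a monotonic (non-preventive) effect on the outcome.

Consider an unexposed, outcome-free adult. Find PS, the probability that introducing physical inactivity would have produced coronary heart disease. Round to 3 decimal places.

p₁ = P(outcome | exposed) = 3057/3719 = 0.822
p₀ = P(outcome | unexposed) = 1199/3182 = 0.37681
Under exogeneity and monotonicity, PS = (p₁ − p₀)/(1 − p₀).
PS = (0.822 − 0.37681) / 0.62319 ≈ 0.7144

PS ≈ 0.714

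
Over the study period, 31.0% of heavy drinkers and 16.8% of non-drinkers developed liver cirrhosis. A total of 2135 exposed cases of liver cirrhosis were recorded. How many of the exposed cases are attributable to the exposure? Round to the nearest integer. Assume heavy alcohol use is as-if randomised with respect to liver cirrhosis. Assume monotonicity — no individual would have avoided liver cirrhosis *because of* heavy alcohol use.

p₁ = 0.31, p₀ = 0.168.
PN = (p₁ − p₀)/p₁ = (0.31 − 0.168) / 0.31 ≈ 0.45806.
Attributable cases ≈ PN × (exposed cases) = 0.45806 × 2135 ≈ 977.97.

about 978 cases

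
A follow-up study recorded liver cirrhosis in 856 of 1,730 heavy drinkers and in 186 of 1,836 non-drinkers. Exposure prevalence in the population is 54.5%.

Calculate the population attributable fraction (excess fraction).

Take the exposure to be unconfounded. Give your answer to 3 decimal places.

PAF ≈ 0.679

p₁ = P(outcome | exposed) = 856/1730 = 0.4948
p₀ = P(outcome | unexposed) = 186/1836 = 0.10131
Overall risk P(Y=1) = π·p₁ + (1−π)·p₀ = 0.545×0.4948 + 0.455×0.10131 = 0.31576.
Under exogeneity, PAF = [P(Y=1) − p₀] / P(Y=1).
PAF = (0.31576 − 0.10131) / 0.31576 ≈ 0.6792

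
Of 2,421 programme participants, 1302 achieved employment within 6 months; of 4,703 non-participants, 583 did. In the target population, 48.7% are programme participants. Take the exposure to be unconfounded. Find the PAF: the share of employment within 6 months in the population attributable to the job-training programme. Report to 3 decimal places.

p₁ = P(outcome | exposed) = 1302/2421 = 0.53779
p₀ = P(outcome | unexposed) = 583/4703 = 0.12396
Overall risk P(Y=1) = π·p₁ + (1−π)·p₀ = 0.487×0.53779 + 0.513×0.12396 = 0.3255.
Under exogeneity, PAF = [P(Y=1) − p₀] / P(Y=1).
PAF = (0.3255 − 0.12396) / 0.3255 ≈ 0.6192

PAF ≈ 0.619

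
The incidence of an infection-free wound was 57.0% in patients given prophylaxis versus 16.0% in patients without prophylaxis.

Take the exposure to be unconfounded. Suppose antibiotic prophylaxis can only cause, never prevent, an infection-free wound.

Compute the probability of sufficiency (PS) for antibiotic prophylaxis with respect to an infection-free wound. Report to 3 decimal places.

PS ≈ 0.488

p₁ = 0.57, p₀ = 0.16.
Under exogeneity and monotonicity, PS = (p₁ − p₀) / (1 − p₀).
PS = (0.57 − 0.16) / (1 − 0.16) = 0.41 / 0.84 ≈ 0.4881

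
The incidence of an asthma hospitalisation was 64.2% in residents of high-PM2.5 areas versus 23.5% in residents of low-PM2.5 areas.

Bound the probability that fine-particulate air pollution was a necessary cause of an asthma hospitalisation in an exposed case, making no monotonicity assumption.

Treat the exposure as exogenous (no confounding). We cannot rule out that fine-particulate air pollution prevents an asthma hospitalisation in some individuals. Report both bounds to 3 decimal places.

0.634 ≤ PN ≤ 1.000

p₁ = 0.642, p₀ = 0.235.
Under exogeneity alone the bounds on PN are max{0,(p₁−p₀)/p₁} ≤ PN ≤ min{1,(1−p₀)/p₁}.
  lower = (p₁ − p₀)/p₁ = 0.407 / 0.642 ≈ 0.6340
  upper = min{1, (1 − p₀)/p₁} = 0.765 / 0.642 ≈ 1.1916 → capped at 1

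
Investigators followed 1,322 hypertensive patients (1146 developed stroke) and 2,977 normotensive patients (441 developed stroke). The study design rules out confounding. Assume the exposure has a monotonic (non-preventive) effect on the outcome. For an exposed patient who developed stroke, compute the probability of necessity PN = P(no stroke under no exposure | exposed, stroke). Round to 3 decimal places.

p₁ = P(outcome | exposed) = 1146/1322 = 0.86687
p₀ = P(outcome | unexposed) = 441/2977 = 0.14814
Under exogeneity and monotonicity, PN = (p₁ − p₀) / p₁.
PN = (0.86687 − 0.14814) / 0.86687 = 0.71873 / 0.86687 ≈ 0.8291

PN ≈ 0.829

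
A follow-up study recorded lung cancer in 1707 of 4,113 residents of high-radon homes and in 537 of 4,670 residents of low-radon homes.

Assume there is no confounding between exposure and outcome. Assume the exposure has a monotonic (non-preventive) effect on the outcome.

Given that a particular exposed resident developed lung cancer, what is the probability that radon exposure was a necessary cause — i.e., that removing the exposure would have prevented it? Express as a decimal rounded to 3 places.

PN ≈ 0.723

p₁ = P(outcome | exposed) = 1707/4113 = 0.41503
p₀ = P(outcome | unexposed) = 537/4670 = 0.11499
Under exogeneity and monotonicity, PN = (p₁ − p₀) / p₁.
PN = (0.41503 − 0.11499) / 0.41503 = 0.30004 / 0.41503 ≈ 0.7229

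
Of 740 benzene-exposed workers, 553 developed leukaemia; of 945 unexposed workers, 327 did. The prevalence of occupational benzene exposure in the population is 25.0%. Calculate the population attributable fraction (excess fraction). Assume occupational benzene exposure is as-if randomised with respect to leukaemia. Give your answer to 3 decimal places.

p₁ = P(outcome | exposed) = 553/740 = 0.7473
p₀ = P(outcome | unexposed) = 327/945 = 0.34603
Overall risk P(Y=1) = π·p₁ + (1−π)·p₀ = 0.25×0.7473 + 0.75×0.34603 = 0.44635.
Under exogeneity, PAF = [P(Y=1) − p₀] / P(Y=1).
PAF = (0.44635 − 0.34603) / 0.44635 ≈ 0.2247

PAF ≈ 0.225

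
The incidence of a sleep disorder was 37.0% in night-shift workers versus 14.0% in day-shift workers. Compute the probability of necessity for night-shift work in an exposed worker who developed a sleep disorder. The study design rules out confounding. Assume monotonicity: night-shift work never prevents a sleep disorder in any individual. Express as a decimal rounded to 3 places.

p₁ = 0.37, p₀ = 0.14.
Under exogeneity and monotonicity, PN = (p₁ − p₀) / p₁.
PN = (0.37 − 0.14) / 0.37 = 0.23 / 0.37 ≈ 0.6216

PN ≈ 0.622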